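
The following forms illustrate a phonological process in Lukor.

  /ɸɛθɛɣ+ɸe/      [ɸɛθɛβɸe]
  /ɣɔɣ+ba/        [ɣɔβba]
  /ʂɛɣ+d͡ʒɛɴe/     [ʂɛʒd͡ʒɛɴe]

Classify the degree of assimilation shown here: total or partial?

partial assimilation

Comparing underlying and surface forms, /ɣ/ → [β] is the alternation; the neighbouring /ɸ/ is constant.
The change velar → bilabial matches the place of the following /ɸ/, identifying this as place assimilation.
Manner and voice are unchanged, so the assimilation is partial, not total.
Checking the remaining alternations: /ɣ/ → [β] before /b/ (velar → bilabial, matching bilabial); /ɣ/ → [ʒ] before /d͡ʒ/ (velar → postalveolar, matching postalveolar) — only place changes, and always toward the following segment.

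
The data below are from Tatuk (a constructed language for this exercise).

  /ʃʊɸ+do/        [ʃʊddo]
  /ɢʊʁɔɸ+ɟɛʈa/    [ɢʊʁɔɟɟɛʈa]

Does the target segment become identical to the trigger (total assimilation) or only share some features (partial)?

Comparing underlying and surface forms, /ɸ/ → [d] is the alternation; the neighbouring /d/ is constant.
The output [d] is identical to the trigger /d/ — every feature (place, manner, voicing) has been copied — so this is total assimilation.
The remaining alternation confirms this: /ɸ/ → [ɟ] before /ɟ/ — in each case the output is a copy of the following consonant.

total assimilation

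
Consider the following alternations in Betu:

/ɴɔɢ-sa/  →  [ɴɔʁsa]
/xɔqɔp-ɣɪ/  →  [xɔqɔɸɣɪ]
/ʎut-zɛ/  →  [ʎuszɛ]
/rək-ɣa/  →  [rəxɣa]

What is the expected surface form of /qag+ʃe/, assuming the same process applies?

The data show regressive manner assimilation: /ɢ/ → [ʁ] before /s/; /p/ → [ɸ] before /ɣ/; /t/ → [s] before /z/; /k/ → [x] before /ɣ/. In each pair only manner changes, matching the following consonant, while place and voice stay constant.
/g/ is a voiced velar stop. The following trigger /ʃ/ is a fricative, so /g/ must become a fricative as well.
Changing only its manner to fricative gives [ɣ] — the voiced velar fricative.

[qaɣʃe]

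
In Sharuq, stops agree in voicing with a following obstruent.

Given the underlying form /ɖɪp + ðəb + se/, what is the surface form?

[ɖɪbðəpse]

/p/ is a voiceless bilabial stop. The following trigger /ð/ is voiced, so /p/ must become voiced as well.
A voiced bilabial stop is [b], so the surface segment is [b].
The same rule applies at the second boundary: /b/ → [p] next to /s/.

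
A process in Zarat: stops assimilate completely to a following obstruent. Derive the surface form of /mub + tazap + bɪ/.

[muttazabbɪ]

/b/ is the segment targeted by the rule; it sits immediately before /t/, so it assimilates completely and surfaces as [t].
At the second juncture, /p/ likewise becomes [b] adjacent to /b/.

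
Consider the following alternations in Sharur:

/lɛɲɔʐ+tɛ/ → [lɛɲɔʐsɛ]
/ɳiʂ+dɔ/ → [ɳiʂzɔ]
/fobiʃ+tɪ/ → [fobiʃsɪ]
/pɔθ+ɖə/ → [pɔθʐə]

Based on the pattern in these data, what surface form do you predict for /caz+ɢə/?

The data show progressive manner assimilation: /t/ → [s] after /ʐ/; /d/ → [z] after /ʂ/; /t/ → [s] after /ʃ/; /ɖ/ → [ʐ] after /θ/. In each pair only manner changes, matching the preceding consonant, while place and voice stay constant.
The rule targets /ɢ/ (voiced uvular stop), which sits after the trigger /z/ (fricative).
The voiced uvular fricative is [ʁ], so /ɢ/ → [ʁ].

[cazʁə]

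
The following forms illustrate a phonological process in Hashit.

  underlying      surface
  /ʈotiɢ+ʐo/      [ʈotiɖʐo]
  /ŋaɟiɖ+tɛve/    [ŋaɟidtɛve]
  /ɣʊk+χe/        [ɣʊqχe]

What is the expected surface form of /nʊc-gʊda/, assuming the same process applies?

[nʊkgʊda]

The data show regressive place assimilation: /ɢ/ → [ɖ] before /ʐ/; /ɖ/ → [d] before /t/; /k/ → [q] before /χ/. In each pair only place changes, matching the following consonant, while manner and voice stay constant.
The rule targets /c/ (voiceless palatal stop), which sits before the trigger /g/ (velar).
The voiceless velar stop is [k], so /c/ → [k].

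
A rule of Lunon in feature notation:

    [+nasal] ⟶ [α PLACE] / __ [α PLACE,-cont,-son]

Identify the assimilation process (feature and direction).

The rule copies the place features (abbreviated [PLACE]) from the environment onto the target, so the assimilating feature is place.
Since the environment is written after the underscore, the trigger follows the target; the direction is regressive.

regressive place assimilation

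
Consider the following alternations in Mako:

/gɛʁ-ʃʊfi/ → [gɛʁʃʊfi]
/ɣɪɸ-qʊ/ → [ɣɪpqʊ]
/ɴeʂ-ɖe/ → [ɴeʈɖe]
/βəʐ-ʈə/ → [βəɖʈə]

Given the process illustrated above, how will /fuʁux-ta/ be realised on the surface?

The data show regressive manner assimilation: /ɸ/ → [p] before /q/; /ʂ/ → [ʈ] before /ɖ/; /ʐ/ → [ɖ] before /ʈ/. In each pair only manner changes, matching the following consonant, while place and voice stay constant.
No alternation appears in [gɛʁʃʊfi]: there the adjacent consonants already agree in manner (/ʁ/ and /ʃ/ are both fricatives), so this form is consistent with the same rule.
/x/ is a voiceless velar fricative. The following trigger /t/ is a stop, so /x/ must become a stop as well.
Changing only its manner to stop gives [k] — the voiceless velar stop.

[fuʁukta]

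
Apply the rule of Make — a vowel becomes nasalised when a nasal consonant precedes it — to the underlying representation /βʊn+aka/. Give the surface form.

[βʊnãka]

/a/ sits next to the nasal /n/ and is therefore nasalised to [ã].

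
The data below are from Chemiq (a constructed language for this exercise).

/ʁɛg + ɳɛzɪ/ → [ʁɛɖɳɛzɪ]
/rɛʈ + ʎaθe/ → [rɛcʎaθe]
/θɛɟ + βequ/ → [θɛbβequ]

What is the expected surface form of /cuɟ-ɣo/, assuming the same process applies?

The data show regressive place assimilation: /g/ → [ɖ] before /ɳ/; /ʈ/ → [c] before /ʎ/; /ɟ/ → [b] before /β/. In each pair only place changes, matching the following consonant, while manner and voice stay constant.
The rule targets /ɟ/ (voiced palatal stop), which sits before the trigger /ɣ/ (velar).
A voiced velar stop is [g], so the surface segment is [g].

[cugɣo]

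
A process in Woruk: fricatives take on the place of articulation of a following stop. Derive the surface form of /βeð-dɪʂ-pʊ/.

[βezdɪɸpʊ]

/ð/ is a voiced dental fricative. The following trigger /d/ is alveolar, so /ð/ must become alveolar as well.
Changing only its place to alveolar gives [z] — the voiced alveolar fricative.
The same rule applies at the second boundary: /ʂ/ → [ɸ] next to /p/.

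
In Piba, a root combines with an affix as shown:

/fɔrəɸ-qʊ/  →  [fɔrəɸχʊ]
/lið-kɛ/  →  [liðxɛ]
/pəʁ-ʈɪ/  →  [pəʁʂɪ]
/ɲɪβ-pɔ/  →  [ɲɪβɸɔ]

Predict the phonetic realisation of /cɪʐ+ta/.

[cɪʐsa]

The data show progressive manner assimilation: /q/ → [χ] after /ɸ/; /k/ → [x] after /ð/; /ʈ/ → [ʂ] after /ʁ/; /p/ → [ɸ] after /β/. In each pair only manner changes, matching the preceding consonant, while place and voice stay constant.
The rule targets /t/ (voiceless alveolar stop), which sits after the trigger /ʐ/ (fricative).
Changing only its manner to fricative gives [s] — the voiceless alveolar fricative.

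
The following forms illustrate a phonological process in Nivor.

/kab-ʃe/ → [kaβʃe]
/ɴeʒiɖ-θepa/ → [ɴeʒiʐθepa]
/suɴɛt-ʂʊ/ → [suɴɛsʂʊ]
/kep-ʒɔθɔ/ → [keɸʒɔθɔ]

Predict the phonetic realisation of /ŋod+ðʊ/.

The data show regressive manner assimilation: /b/ → [β] before /ʃ/; /ɖ/ → [ʐ] before /θ/; /t/ → [s] before /ʂ/; /p/ → [ɸ] before /ʒ/. In each pair only manner changes, matching the following consonant, while place and voice stay constant.
The rule targets /d/ (voiced alveolar stop), which sits before the trigger /ð/ (fricative).
A voiced alveolar fricative is [z], so the surface segment is [z].

[ŋozðʊ]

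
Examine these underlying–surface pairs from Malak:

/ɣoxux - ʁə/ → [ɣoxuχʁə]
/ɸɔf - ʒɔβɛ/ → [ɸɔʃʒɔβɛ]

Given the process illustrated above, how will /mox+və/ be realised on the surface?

[mofvə]

The data show regressive place assimilation: /x/ → [χ] before /ʁ/; /f/ → [ʃ] before /ʒ/. In each pair only place changes, matching the following consonant, while manner and voice stay constant.
The rule targets /x/ (voiceless velar fricative), which sits before the trigger /v/ (labiodental).
The voiceless labiodental fricative is [f], so /x/ → [f].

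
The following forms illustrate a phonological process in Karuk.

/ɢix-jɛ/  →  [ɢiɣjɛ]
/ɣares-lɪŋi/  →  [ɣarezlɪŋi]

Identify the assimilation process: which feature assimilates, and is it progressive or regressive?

Comparing underlying and surface forms, /x/ → [ɣ] is the alternation; the neighbouring /j/ is constant.
/x/ is voiceless while /j/ is voiced; the output [ɣ] is voiced, matching the trigger — so the feature that spreads is voicing.
Place and manner are unchanged, so the assimilation is partial, not total.
Checking the remaining alternation: /s/ → [z] before /l/ (voiceless → voiced, matching voiced) — only voicing changes, and always toward the following segment.
Since the segment that changes precedes the conditioning segment, the assimilation is regressive.

regressive voicing assimilation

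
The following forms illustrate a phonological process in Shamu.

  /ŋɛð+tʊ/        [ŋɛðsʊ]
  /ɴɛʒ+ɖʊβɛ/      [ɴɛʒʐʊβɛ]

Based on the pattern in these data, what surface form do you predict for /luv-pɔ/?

The data show progressive manner assimilation: /t/ → [s] after /ð/; /ɖ/ → [ʐ] after /ʒ/. In each pair only manner changes, matching the preceding consonant, while place and voice stay constant.
/p/ is a voiceless bilabial stop. The preceding trigger /v/ is a fricative, so /p/ must become a fricative as well.
A voiceless bilabial fricative is [ɸ], so the surface segment is [ɸ].

[luvɸɔ]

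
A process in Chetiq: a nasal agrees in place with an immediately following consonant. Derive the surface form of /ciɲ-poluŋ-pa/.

[cimpolumpa]

/ɲ/ is a voiced palatal nasal. The following trigger /p/ is bilabial, so /ɲ/ must become bilabial as well.
Changing only its place to bilabial gives [m] — the voiced bilabial nasal.
The same rule applies at the second boundary: /ŋ/ → [m] next to /p/.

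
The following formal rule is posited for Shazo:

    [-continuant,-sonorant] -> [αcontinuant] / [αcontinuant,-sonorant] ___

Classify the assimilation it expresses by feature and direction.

The rule copies [continuant] (continuancy) from the environment onto the target stops; since [±continuant] encodes the stop/fricative manner contrast, the assimilating dimension is manner.
The conditioning segment sits to the left of the focus bar, meaning the trigger precedes the segment that changes — progressive assimilation.

progressive manner assimilation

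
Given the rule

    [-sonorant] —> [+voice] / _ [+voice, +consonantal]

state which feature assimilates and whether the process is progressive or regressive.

The structural change is [+voice], and the conditioning segment [+voice, +consonantal] (a voiced consonant) is itself voiced, so the target comes to share the voicing of its neighbour — voicing assimilation.
Since the environment is written after the underscore, the trigger follows the target; the direction is regressive.

regressive voicing assimilation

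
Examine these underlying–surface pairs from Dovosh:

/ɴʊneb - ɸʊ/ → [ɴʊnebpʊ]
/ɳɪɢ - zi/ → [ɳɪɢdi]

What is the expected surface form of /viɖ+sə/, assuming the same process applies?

[viɖtə]

The data show progressive manner assimilation: /ɸ/ → [p] after /b/; /z/ → [d] after /ɢ/. In each pair only manner changes, matching the preceding consonant, while place and voice stay constant.
The rule targets /s/ (voiceless alveolar fricative), which sits after the trigger /ɖ/ (stop).
Changing only its manner to stop gives [t] — the voiceless alveolar stop.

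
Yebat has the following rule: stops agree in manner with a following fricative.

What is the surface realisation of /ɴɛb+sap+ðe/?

The rule targets /b/ (voiced bilabial stop), which sits before the trigger /s/ (fricative).
The voiced bilabial fricative is [β], so /b/ → [β].
The same rule applies at the second boundary: /p/ → [ɸ] next to /ð/.

[ɴɛβsaɸðe]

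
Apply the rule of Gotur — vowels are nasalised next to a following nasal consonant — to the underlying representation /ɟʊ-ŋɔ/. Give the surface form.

[ɟʊ̃ŋɔ]

/ʊ/ sits next to the nasal /ŋ/ and is therefore nasalised to [ʊ̃].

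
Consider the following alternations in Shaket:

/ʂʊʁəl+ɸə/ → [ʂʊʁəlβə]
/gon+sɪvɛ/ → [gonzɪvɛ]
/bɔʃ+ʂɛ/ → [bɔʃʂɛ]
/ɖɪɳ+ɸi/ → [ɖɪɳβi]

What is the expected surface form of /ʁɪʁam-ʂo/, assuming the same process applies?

The data show progressive voicing assimilation: /ɸ/ → [β] after /l/; /s/ → [z] after /n/; /ɸ/ → [β] after /ɳ/. In each pair only voicing changes, matching the preceding consonant, while place and manner stay constant.
Nothing changes in [bɔʃʂɛ]: there the adjacent consonants already agree in voicing (/ʂ/ and /ʃ/ are both voiceless), so this form is consistent with the same rule.
/ʂ/ is a voiceless retroflex fricative. The preceding trigger /m/ is voiced, so /ʂ/ must become voiced as well.
Changing only its voicing to voiced gives [ʐ] — the voiced retroflex fricative.

[ʁɪʁamʐo]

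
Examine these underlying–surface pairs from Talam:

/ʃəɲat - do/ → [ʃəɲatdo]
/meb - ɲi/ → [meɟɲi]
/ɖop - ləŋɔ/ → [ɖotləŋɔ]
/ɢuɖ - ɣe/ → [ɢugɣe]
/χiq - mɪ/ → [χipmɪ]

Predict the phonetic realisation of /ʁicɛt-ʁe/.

[ʁicɛqʁe]

The data show regressive place assimilation: /b/ → [ɟ] before /ɲ/; /p/ → [t] before /l/; /ɖ/ → [g] before /ɣ/; /q/ → [p] before /m/. In each pair only place changes, matching the following consonant, while manner and voice stay constant.
Nothing changes in [ʃəɲatdo]: there the adjacent consonants already agree in place (/t/ and /d/ are both alveolar), so this form is consistent with the same rule.
/t/ is a voiceless alveolar stop. The following trigger /ʁ/ is uvular, so /t/ must become uvular as well.
Changing only its place to uvular gives [q] — the voiceless uvular stop.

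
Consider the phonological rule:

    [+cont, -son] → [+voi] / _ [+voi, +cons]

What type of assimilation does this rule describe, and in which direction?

regressive voicing assimilation

The target ([+cont, -son], fricatives) acquires [+voi] next to a voiced consonant ([+voi, +cons]) — it takes on the voicing of its neighbour, so the feature that spreads is voicing.
The conditioning segment sits to the right of the focus bar, meaning the trigger follows the segment that changes — regressive assimilation.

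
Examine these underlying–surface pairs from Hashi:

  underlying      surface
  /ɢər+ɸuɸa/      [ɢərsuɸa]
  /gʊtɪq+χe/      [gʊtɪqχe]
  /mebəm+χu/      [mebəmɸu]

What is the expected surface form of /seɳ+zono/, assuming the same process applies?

[seɳʐono]

The data show progressive place assimilation: /ɸ/ → [s] after /r/; /χ/ → [ɸ] after /m/. In each pair only place changes, matching the preceding consonant, while manner and voice stay constant.
Nothing changes in [gʊtɪqχe]: there the adjacent consonants already agree in place (/χ/ and /q/ are both uvular), so this form is consistent with the same rule.
The rule targets /z/ (voiced alveolar fricative), which sits after the trigger /ɳ/ (retroflex).
A voiced retroflex fricative is [ʐ], so the surface segment is [ʐ].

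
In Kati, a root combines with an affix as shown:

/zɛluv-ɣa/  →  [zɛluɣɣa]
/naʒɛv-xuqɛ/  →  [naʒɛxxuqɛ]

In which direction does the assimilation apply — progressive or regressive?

Underlying /v/ is realised as [ɣ] next to /ɣ/; /ɣ/ itself does not change.
The output [ɣ] is identical to the trigger /ɣ/ — every feature (place, manner, voicing) has been copied — so this is total assimilation.
The remaining alternation confirms this: /v/ → [x] before /x/ — in each case the output is a copy of the following consonant.
Since the segment that changes precedes the conditioning segment, the assimilation is regressive.

regressive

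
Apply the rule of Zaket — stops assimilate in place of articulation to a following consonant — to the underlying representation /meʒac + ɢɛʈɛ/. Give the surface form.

[meʒaqɢɛʈɛ]

The rule targets /c/ (voiceless palatal stop), which sits before the trigger /ɢ/ (uvular).
A voiceless uvular stop is [q], so the surface segment is [q].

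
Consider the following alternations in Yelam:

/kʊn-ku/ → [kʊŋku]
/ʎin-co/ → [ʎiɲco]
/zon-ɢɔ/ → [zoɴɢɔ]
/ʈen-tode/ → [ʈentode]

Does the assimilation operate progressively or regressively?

Underlying /n/ is realised as [ŋ] next to /k/; /k/ itself does not change.
The change alveolar → velar matches the place of the following /k/, identifying this as place assimilation.
The other alternating forms pattern the same way: /n/ → [ɲ] before /c/ (alveolar → palatal, matching palatal); /n/ → [ɴ] before /ɢ/ (alveolar → uvular, matching uvular) — only place changes, and always toward the following segment.
No alternation appears in [ʈentode]: there the adjacent consonants already agree in place (/n/ and /t/ are both alveolar), so this form is consistent with the same rule.
Since the segment that changes precedes the conditioning segment, the assimilation is regressive.

regressive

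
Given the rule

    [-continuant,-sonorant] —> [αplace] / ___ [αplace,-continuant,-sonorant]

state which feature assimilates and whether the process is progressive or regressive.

The rule copies the place features (abbreviated [place]) from the environment onto the target, so the assimilating feature is place.
Since the environment is written after the underscore, the trigger follows the target; the direction is regressive.

regressive place assimilation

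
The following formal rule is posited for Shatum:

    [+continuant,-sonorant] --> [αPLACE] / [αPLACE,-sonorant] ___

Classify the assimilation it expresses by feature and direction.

The shared variable α links the value of the place features (abbreviated [PLACE]) on the target to the same value on the neighbouring segment, so place is the feature that assimilates.
The conditioning segment sits to the left of the focus bar, meaning the trigger precedes the segment that changes — progressive assimilation.

progressive place assimilation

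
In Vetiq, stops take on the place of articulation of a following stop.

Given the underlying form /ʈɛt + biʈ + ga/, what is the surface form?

[ʈɛpbikga]

/t/ is a voiceless alveolar stop. The following trigger /b/ is bilabial, so /t/ must become bilabial as well.
Changing only its place to bilabial gives [p] — the voiceless bilabial stop.
At the second juncture, /ʈ/ likewise becomes [k] adjacent to /g/.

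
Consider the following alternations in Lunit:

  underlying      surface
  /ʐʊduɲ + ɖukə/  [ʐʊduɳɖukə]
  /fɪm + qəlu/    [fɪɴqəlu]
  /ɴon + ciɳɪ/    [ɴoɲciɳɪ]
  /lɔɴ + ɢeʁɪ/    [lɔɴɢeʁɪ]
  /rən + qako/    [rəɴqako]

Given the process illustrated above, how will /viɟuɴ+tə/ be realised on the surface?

[viɟuntə]

The data show regressive place assimilation: /ɲ/ → [ɳ] before /ɖ/; /m/ → [ɴ] before /q/; /n/ → [ɲ] before /c/; /n/ → [ɴ] before /q/. In each pair only place changes, matching the following consonant, while manner and voice stay constant.
No alternation appears in [lɔɴɢeʁɪ]: there the adjacent consonants already agree in place (/ɴ/ and /ɢ/ are both uvular), so this form is consistent with the same rule.
The rule targets /ɴ/ (voiced uvular nasal), which sits before the trigger /t/ (alveolar).
A voiced alveolar nasal is [n], so the surface segment is [n].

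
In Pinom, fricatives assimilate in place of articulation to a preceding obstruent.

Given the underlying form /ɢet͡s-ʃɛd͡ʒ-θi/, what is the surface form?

The rule targets /ʃ/ (voiceless postalveolar fricative), which sits after the trigger /t͡s/ (alveolar).
Changing only its place to alveolar gives [s] — the voiceless alveolar fricative.
At the second juncture, /θ/ likewise becomes [ʃ] adjacent to /d͡ʒ/.

[ɢet͡ssɛd͡ʒʃi]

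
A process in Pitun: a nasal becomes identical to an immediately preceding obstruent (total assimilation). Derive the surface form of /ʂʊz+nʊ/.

/n/ is the segment targeted by the rule; it sits immediately after /z/, so it assimilates completely and surfaces as [z].

[ʂʊzzʊ]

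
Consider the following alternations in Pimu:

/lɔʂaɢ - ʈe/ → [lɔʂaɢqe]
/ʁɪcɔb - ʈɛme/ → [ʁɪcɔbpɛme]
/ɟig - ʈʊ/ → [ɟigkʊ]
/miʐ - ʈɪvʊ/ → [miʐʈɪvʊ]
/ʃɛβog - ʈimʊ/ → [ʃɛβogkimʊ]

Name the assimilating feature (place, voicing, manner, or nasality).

place

Underlying /ʈ/ is realised as [q] next to /ɢ/; /ɢ/ itself does not change.
The change retroflex → uvular matches the place of the preceding /ɢ/, identifying this as place assimilation.
The other alternating forms pattern the same way: /ʈ/ → [p] after /b/ (retroflex → bilabial, matching bilabial); /ʈ/ → [k] after /g/ (retroflex → velar, matching velar) — only place changes, and always toward the preceding segment.
Nothing changes in [miʐʈɪvʊ]: there the adjacent consonants already agree in place (/ʈ/ and /ʐ/ are both retroflex), so this form is consistent with the same rule.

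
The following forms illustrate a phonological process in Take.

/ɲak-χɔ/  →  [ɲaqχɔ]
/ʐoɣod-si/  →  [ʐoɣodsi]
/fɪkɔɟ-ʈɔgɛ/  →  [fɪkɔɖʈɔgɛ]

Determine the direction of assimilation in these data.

Underlying /k/ is realised as [q] next to /χ/; /χ/ itself does not change.
The change velar → uvular matches the place of the following /χ/, identifying this as place assimilation.
The other alternating form patterns the same way: /ɟ/ → [ɖ] before /ʈ/ (palatal → retroflex, matching retroflex) — only place changes, and always toward the following segment.
No alternation appears in [ʐoɣodsi]: there the adjacent consonants already agree in place (/d/ and /s/ are both alveolar), so this form is consistent with the same rule.
The trigger is the following segment, so the direction is regressive (anticipatory).

regressive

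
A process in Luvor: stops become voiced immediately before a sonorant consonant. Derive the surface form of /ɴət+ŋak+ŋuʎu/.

[ɴədŋagŋuʎu]

/t/ is a voiceless alveolar stop. The following trigger /ŋ/ is voiced, so /t/ must become voiced as well.
The voiced alveolar stop is [d], so /t/ → [d].
At the second juncture, /k/ likewise becomes [g] adjacent to /ŋ/.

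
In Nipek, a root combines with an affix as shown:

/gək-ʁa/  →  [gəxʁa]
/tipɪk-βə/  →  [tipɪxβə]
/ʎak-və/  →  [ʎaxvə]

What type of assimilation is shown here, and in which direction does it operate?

Underlying /k/ is realised as [x] next to /ʁ/; /ʁ/ itself does not change.
The change stop → fricative matches the manner of the following /ʁ/, identifying this as manner assimilation.
Place and voice are unchanged, so the assimilation is partial, not total.
Checking the remaining alternations: /k/ → [x] before /β/ (stop → fricative, matching a fricative); /k/ → [x] before /v/ (stop → fricative, matching a fricative) — only manner changes, and always toward the following segment.
Since the segment that changes precedes the conditioning segment, the assimilation is regressive.

regressive manner assimilation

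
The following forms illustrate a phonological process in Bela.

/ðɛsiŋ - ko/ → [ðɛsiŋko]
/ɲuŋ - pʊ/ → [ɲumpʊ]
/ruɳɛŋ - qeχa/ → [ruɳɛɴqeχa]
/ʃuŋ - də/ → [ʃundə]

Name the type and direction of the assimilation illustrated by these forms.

regressive place assimilation

Comparing underlying and surface forms, /ŋ/ → [m] is the alternation; the neighbouring /p/ is constant.
The change velar → bilabial matches the place of the following /p/, identifying this as place assimilation.
Manner and voice are unchanged, so the assimilation is partial, not total.
Checking the remaining alternations: /ŋ/ → [ɴ] before /q/ (velar → uvular, matching uvular); /ŋ/ → [n] before /d/ (velar → alveolar, matching alveolar) — only place changes, and always toward the following segment.
Nothing changes in [ðɛsiŋko]: there the adjacent consonants already agree in place (/ŋ/ and /k/ are both velar), so this form is consistent with the same rule.
The trigger is the following segment, so the direction is regressive (anticipatory).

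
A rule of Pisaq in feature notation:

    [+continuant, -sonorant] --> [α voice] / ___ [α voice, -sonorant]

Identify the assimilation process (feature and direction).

regressive voicing assimilation

The shared variable α links the value of [voice] on the target to the same value on the neighbouring segment, so voicing is the feature that assimilates.
The conditioning segment sits to the right of the focus bar, meaning the trigger follows the segment that changes — regressive assimilation.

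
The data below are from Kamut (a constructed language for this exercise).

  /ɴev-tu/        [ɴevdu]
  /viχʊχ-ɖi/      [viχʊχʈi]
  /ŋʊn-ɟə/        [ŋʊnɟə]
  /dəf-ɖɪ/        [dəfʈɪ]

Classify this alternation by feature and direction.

Underlying /t/ is realised as [d] next to /v/; /v/ itself does not change.
/t/ is voiceless while /v/ is voiced; the output [d] is voiced, matching the trigger — so the feature that spreads is voicing.
Place and manner are unchanged, so the assimilation is partial, not total.
The other alternating forms pattern the same way: /ɖ/ → [ʈ] after /χ/ (voiced → voiceless, matching voiceless); /ɖ/ → [ʈ] after /f/ (voiced → voiceless, matching voiceless) — only voicing changes, and always toward the preceding segment.
No alternation appears in [ŋʊnɟə]: there the adjacent consonants already agree in voicing (/ɟ/ and /n/ are both voiced), so this form is consistent with the same rule.
The trigger is the preceding segment, so the direction is progressive (perseverative).

progressive voicing assimilation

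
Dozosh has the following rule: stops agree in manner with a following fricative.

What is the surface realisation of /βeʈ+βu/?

[βeʂβu]

/ʈ/ is a voiceless retroflex stop. The following trigger /β/ is a fricative, so /ʈ/ must become a fricative as well.
The voiceless retroflex fricative is [ʂ], so /ʈ/ → [ʂ].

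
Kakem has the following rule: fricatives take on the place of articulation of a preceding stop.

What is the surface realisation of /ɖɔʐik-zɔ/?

[ɖɔʐikɣɔ]

The rule targets /z/ (voiced alveolar fricative), which sits after the trigger /k/ (velar).
Changing only its place to velar gives [ɣ] — the voiced velar fricative.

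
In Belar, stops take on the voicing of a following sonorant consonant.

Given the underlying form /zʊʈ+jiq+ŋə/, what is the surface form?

[zʊɖjiɢŋə]

The rule targets /ʈ/ (voiceless retroflex stop), which sits before the trigger /j/ (voiced).
A voiced retroflex stop is [ɖ], so the surface segment is [ɖ].
The same rule applies at the second boundary: /q/ → [ɢ] next to /ŋ/.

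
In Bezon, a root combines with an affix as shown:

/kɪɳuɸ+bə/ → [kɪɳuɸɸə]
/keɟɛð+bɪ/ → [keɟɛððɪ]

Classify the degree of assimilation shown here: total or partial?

total assimilation

Underlying /b/ is realised as [ɸ] next to /ɸ/; /ɸ/ itself does not change.
The output [ɸ] is identical to the trigger /ɸ/ — every feature (place, manner, voicing) has been copied — so this is total assimilation.
The other form behaves the same way: /b/ → [ð] after /ð/ — in each case the output is a copy of the preceding consonant.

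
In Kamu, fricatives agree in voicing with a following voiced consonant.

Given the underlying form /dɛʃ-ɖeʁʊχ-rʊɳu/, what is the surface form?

The rule targets /ʃ/ (voiceless postalveolar fricative), which sits before the trigger /ɖ/ (voiced).
The voiced postalveolar fricative is [ʒ], so /ʃ/ → [ʒ].
The same rule applies at the second boundary: /χ/ → [ʁ] next to /r/.

[dɛʒɖeʁʊʁrʊɳu]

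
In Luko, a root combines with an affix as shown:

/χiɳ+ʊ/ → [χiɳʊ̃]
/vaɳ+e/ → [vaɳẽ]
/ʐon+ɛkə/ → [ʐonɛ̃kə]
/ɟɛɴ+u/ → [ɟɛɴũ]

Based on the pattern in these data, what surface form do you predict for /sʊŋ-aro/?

[sʊŋãro]

The data show progressive nasality assimilation (vowel nasalisation): /ʊ/ → [ʊ̃] after /ɳ/; /e/ → [ẽ] after /ɳ/; /ɛ/ → [ɛ̃] after /n/; /u/ → [ũ] after /ɴ/ — a vowel is nasalised by an immediately preceding nasal consonant.
The vowel /a/ is adjacent to the preceding nasal /ŋ/, so it acquires [+nasal] and surfaces as [ã].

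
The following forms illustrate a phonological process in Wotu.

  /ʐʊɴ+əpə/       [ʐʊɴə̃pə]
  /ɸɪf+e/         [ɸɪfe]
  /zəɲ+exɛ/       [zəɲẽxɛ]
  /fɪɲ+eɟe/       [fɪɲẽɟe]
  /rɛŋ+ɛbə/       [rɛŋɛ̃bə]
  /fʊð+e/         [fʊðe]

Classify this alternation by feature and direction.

The vowel /ə/ surfaces as nasalised [ə̃] next to the preceding nasal /ɴ/ — it has acquired the [+nasal] feature of its neighbour.
Likewise in the remaining data: /e/ → [ẽ] after /ɲ/; /ɛ/ → [ɛ̃] after /ŋ/ — each time a vowel is nasalised next to a preceding nasal.
No change occurs in [ɸɪfe], [fʊðe] because the vowel at the boundary is adjacent to an oral consonant, not a nasal (/e/ next to /f/; /e/ next to /ð/).
Because the conditioning nasal is to the left of the vowel that changes, the process is progressive (perseverative).

progressive nasality assimilation (vowel nasalisation)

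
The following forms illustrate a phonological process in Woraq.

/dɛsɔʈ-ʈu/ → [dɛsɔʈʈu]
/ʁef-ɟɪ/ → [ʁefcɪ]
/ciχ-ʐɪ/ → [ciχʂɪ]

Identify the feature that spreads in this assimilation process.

voicing

The segment that alternates is /ɟ/, which surfaces as [c] when adjacent to /f/.
/ɟ/ is voiced while /f/ is voiceless; the output [c] is voiceless, matching the trigger — so the feature that spreads is voicing.
Checking the remaining alternation: /ʐ/ → [ʂ] after /χ/ (voiced → voiceless, matching voiceless) — only voicing changes, and always toward the preceding segment.
Nothing changes in [dɛsɔʈʈu]: there the adjacent consonants already agree in voicing (/ʈ/ and /ʈ/ are both voiceless), so this form is consistent with the same rule.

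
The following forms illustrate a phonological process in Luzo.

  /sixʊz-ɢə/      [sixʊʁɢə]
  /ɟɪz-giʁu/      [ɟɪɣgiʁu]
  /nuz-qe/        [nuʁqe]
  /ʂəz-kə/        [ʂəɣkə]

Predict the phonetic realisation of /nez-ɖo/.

The data show regressive place assimilation: /z/ → [ʁ] before /ɢ/; /z/ → [ɣ] before /g/; /z/ → [ʁ] before /q/; /z/ → [ɣ] before /k/. In each pair only place changes, matching the following consonant, while manner and voice stay constant.
/z/ is a voiced alveolar fricative. The following trigger /ɖ/ is retroflex, so /z/ must become retroflex as well.
The voiced retroflex fricative is [ʐ], so /z/ → [ʐ].

[neʐɖo]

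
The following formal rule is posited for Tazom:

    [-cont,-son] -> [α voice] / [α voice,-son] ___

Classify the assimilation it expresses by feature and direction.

progressive voicing assimilation

The shared variable α links the value of [voice] on the target to the same value on the neighbouring segment, so voicing is the feature that assimilates.
Since the environment is written before the underscore, the trigger precedes the target; the direction is progressive.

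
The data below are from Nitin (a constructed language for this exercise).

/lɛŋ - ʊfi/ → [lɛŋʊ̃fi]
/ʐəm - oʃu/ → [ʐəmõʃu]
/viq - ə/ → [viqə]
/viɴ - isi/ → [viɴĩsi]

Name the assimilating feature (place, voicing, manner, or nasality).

nasality

The vowel /ʊ/ surfaces as nasalised [ʊ̃] next to the preceding nasal /ŋ/ — it has acquired the [+nasal] feature of its neighbour.
Likewise in the remaining data: /o/ → [õ] after /m/; /i/ → [ĩ] after /ɴ/ — each time a vowel is nasalised next to a preceding nasal.
No change occurs in [viqə] because the vowel at the boundary is adjacent to an oral consonant, not a nasal (/ə/ next to /q/).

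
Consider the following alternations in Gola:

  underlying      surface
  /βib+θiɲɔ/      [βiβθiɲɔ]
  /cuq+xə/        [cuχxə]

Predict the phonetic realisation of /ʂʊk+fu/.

The data show regressive manner assimilation: /b/ → [β] before /θ/; /q/ → [χ] before /x/. In each pair only manner changes, matching the following consonant, while place and voice stay constant.
/k/ is a voiceless velar stop. The following trigger /f/ is a fricative, so /k/ must become a fricative as well.
A voiceless velar fricative is [x], so the surface segment is [x].

[ʂʊxfu]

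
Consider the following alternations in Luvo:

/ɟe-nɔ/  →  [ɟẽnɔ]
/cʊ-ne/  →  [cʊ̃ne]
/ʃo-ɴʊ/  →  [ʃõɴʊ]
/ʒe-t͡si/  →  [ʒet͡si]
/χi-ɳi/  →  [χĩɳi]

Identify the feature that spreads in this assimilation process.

The vowel /e/ surfaces as nasalised [ẽ] next to the following nasal /n/ — it has acquired the [+nasal] feature of its neighbour.
The other forms show the same pattern: /ʊ/ → [ʊ̃] before /n/; /o/ → [õ] before /ɴ/; /i/ → [ĩ] before /ɳ/ — each time a vowel is nasalised next to a following nasal.
No change occurs in [ʒet͡si] because the vowel at the boundary is adjacent to an oral consonant, not a nasal (/e/ next to /t͡s/).

nasality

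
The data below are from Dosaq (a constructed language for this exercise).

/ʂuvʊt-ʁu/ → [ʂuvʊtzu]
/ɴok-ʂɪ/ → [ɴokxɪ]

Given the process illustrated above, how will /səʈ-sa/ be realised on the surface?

The data show progressive place assimilation: /ʁ/ → [z] after /t/; /ʂ/ → [x] after /k/. In each pair only place changes, matching the preceding consonant, while manner and voice stay constant.
The rule targets /s/ (voiceless alveolar fricative), which sits after the trigger /ʈ/ (retroflex).
The voiceless retroflex fricative is [ʂ], so /s/ → [ʂ].

[səʈʂa]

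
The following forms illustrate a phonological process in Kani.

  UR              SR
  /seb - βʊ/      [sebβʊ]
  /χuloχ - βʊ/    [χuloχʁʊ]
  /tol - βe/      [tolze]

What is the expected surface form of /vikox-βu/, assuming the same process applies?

The data show progressive place assimilation: /β/ → [ʁ] after /χ/; /β/ → [z] after /l/. In each pair only place changes, matching the preceding consonant, while manner and voice stay constant.
Nothing changes in [sebβʊ]: there the adjacent consonants already agree in place (/β/ and /b/ are both bilabial), so this form is consistent with the same rule.
The rule targets /β/ (voiced bilabial fricative), which sits after the trigger /x/ (velar).
The voiced velar fricative is [ɣ], so /β/ → [ɣ].

[vikoxɣu]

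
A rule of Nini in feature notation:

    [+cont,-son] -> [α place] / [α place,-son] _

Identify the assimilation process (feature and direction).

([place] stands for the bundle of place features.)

progressive place assimilation

The rule copies the place features (abbreviated [place]) from the environment onto the target, so the assimilating feature is place.
Since the environment is written before the underscore, the trigger precedes the target; the direction is progressive.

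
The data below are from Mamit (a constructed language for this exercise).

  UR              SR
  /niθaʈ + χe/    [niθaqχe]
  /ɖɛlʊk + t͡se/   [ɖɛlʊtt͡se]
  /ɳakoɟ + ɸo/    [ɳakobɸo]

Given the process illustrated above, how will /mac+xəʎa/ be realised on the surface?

[makxəʎa]

The data show regressive place assimilation: /ʈ/ → [q] before /χ/; /k/ → [t] before /t͡s/; /ɟ/ → [b] before /ɸ/. In each pair only place changes, matching the following consonant, while manner and voice stay constant.
/c/ is a voiceless palatal stop. The following trigger /x/ is velar, so /c/ must become velar as well.
A voiceless velar stop is [k], so the surface segment is [k].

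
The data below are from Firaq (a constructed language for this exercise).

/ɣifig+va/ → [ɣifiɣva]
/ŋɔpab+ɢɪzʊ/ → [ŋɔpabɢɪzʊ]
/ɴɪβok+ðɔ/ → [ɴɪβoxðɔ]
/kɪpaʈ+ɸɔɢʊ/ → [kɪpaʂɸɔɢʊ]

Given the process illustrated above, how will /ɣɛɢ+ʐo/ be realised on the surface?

[ɣɛʁʐo]

The data show regressive manner assimilation: /g/ → [ɣ] before /v/; /k/ → [x] before /ð/; /ʈ/ → [ʂ] before /ɸ/. In each pair only manner changes, matching the following consonant, while place and voice stay constant.
Nothing changes in [ŋɔpabɢɪzʊ]: there the adjacent consonants already agree in manner (/b/ and /ɢ/ are both stops), so this form is consistent with the same rule.
/ɢ/ is a voiced uvular stop. The following trigger /ʐ/ is a fricative, so /ɢ/ must become a fricative as well.
The voiced uvular fricative is [ʁ], so /ɢ/ → [ʁ].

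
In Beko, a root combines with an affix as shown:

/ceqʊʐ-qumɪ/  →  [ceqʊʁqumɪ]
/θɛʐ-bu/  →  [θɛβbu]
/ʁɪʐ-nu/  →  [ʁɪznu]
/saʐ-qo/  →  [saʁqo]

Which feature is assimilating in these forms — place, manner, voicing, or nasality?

The segment that alternates is /ʐ/, which surfaces as [ʁ] when adjacent to /q/.
The change retroflex → uvular matches the place of the following /q/, identifying this as place assimilation.
Checking the remaining alternations: /ʐ/ → [β] before /b/ (retroflex → bilabial, matching bilabial); /ʐ/ → [z] before /n/ (retroflex → alveolar, matching alveolar) — only place changes, and always toward the following segment.

place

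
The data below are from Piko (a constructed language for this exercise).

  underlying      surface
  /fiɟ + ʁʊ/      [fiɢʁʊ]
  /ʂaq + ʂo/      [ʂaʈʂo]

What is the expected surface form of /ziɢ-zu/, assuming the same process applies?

The data show regressive place assimilation: /ɟ/ → [ɢ] before /ʁ/; /q/ → [ʈ] before /ʂ/. In each pair only place changes, matching the following consonant, while manner and voice stay constant.
/ɢ/ is a voiced uvular stop. The following trigger /z/ is alveolar, so /ɢ/ must become alveolar as well.
Changing only its place to alveolar gives [d] — the voiced alveolar stop.

[zidzu]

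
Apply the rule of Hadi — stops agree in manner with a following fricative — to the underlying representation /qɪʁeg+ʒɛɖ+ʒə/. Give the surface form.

[qɪʁeɣʒɛʐʒə]

/g/ is a voiced velar stop. The following trigger /ʒ/ is a fricative, so /g/ must become a fricative as well.
A voiced velar fricative is [ɣ], so the surface segment is [ɣ].
At the second juncture, /ɖ/ likewise becomes [ʐ] adjacent to /ʒ/.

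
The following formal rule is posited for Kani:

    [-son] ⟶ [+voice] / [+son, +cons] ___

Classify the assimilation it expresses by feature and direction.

progressive voicing assimilation

The target ([-son], obstruents) acquires [+voice] next to a sonorant consonant ([+son, +cons]) — it takes on the voicing of its neighbour, so the feature that spreads is voicing.
Since the environment is written before the underscore, the trigger precedes the target; the direction is progressive.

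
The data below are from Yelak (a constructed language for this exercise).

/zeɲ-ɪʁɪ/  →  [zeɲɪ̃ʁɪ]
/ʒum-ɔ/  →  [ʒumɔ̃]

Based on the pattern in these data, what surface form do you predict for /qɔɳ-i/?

The data show progressive nasality assimilation (vowel nasalisation): /ɪ/ → [ɪ̃] after /ɲ/; /ɔ/ → [ɔ̃] after /m/ — a vowel is nasalised by an immediately preceding nasal consonant.
The vowel /i/ is adjacent to the preceding nasal /ɳ/, so it acquires [+nasal] and surfaces as [ĩ].

[qɔɳĩ]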